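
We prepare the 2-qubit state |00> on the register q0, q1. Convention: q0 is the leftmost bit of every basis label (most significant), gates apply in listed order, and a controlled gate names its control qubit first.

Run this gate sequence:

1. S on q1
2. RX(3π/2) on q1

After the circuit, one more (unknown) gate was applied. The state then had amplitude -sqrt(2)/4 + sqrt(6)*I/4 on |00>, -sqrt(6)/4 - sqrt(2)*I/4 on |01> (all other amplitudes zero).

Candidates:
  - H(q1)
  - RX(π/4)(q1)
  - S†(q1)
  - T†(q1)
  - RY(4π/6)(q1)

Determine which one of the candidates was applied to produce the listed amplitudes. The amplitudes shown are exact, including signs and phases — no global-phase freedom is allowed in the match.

The applied gate was RY(4π/6)(q1).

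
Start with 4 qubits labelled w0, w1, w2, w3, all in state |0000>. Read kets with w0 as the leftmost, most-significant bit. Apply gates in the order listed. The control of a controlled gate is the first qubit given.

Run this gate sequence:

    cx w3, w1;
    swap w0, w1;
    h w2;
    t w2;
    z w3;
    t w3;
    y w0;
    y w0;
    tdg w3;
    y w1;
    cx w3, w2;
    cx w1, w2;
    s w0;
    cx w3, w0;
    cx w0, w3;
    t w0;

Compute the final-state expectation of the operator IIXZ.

The observable IIXZ averages to sqrt(2)/2. Key observation: steps 6-9 multiply out to the identity, so the circuit reduces to the remaining gates.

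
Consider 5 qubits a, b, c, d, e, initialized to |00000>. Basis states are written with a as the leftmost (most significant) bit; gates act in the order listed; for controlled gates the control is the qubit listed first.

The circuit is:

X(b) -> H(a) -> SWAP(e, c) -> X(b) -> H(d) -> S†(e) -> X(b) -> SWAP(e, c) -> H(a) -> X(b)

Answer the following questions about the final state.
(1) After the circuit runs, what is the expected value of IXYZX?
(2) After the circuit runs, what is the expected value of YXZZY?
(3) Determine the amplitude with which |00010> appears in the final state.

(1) The expectation value of IXYZX is 0.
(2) In the final state, YXZZY has expectation 0.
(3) |00010> carries amplitude sqrt(2)/2 in the final state.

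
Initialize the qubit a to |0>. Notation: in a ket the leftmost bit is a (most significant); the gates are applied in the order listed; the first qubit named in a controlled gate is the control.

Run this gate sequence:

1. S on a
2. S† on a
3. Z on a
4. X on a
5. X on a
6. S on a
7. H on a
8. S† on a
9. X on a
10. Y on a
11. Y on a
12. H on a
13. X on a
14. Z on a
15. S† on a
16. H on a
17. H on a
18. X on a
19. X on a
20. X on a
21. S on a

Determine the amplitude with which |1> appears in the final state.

The amplitude on |1> is 1/2 - I/2.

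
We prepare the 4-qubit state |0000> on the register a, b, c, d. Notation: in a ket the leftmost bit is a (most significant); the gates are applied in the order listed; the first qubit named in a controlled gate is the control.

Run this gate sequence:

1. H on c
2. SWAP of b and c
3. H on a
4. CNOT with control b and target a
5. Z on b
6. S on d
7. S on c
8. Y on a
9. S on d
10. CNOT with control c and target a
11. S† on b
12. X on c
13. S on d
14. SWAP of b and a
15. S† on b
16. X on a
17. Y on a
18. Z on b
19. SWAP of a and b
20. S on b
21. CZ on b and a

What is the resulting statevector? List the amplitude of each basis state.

After the circuit, the state carries amplitude -1/2 on |0010>, -1/2 on |0110>, I/2 on |1010>, -I/2 on |1110>, and 0 on every other basis state.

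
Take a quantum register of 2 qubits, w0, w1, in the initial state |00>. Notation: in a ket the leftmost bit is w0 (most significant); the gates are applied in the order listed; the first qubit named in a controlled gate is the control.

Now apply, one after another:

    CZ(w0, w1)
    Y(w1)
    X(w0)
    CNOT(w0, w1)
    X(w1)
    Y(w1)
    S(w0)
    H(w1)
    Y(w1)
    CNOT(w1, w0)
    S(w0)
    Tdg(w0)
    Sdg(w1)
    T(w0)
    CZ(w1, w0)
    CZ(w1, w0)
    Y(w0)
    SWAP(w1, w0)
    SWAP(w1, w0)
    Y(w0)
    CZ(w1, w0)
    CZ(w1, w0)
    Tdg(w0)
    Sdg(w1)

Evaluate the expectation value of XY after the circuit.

In the final state, XY has expectation -sqrt(2)/2. Key observation: steps 15-22 multiply out to the identity, so the circuit reduces to the remaining gates.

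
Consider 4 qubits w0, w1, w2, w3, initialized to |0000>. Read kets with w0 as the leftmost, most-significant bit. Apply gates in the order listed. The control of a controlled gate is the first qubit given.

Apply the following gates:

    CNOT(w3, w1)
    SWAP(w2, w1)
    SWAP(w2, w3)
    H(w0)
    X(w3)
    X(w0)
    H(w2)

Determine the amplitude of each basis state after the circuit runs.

After the circuit, the state carries amplitude 1/2 on |0001>, 1/2 on |0011>, 1/2 on |1001>, 1/2 on |1011>, and 0 on every other basis state.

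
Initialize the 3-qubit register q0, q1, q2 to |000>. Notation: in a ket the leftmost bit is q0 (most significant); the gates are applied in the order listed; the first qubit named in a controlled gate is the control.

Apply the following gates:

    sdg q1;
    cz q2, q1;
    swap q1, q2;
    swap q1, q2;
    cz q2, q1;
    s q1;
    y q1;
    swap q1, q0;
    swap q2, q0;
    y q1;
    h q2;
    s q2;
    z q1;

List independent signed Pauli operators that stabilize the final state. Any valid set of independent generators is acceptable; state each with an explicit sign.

The stabilizer group can be generated by -IIY, +ZII, -IZI, among other valid generating sets.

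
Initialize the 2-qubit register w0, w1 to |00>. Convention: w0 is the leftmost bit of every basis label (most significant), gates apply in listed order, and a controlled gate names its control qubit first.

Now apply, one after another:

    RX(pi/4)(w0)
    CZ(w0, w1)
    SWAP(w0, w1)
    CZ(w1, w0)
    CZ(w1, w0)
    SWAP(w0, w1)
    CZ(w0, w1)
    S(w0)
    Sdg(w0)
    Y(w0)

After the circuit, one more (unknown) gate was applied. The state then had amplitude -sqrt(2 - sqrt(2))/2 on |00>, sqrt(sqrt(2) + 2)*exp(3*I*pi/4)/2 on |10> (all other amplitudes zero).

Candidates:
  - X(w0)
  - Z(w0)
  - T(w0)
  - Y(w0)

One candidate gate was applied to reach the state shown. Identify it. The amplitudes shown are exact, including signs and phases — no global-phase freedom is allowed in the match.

The unique candidate consistent with the amplitudes is T(w0). Key observation: steps 2-7 multiply out to the identity, so the circuit reduces to the remaining gates.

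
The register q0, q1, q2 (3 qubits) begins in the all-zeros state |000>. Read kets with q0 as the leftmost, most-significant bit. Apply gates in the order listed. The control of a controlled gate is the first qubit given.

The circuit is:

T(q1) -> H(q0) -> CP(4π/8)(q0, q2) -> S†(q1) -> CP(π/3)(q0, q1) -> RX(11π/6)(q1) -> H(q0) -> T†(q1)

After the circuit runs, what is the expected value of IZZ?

In the final state, IZZ has expectation sqrt(3)/2.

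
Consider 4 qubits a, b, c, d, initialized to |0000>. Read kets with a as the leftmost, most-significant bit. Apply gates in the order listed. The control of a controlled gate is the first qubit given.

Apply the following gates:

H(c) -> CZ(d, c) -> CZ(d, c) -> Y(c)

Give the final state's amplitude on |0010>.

|0010> carries amplitude sqrt(2)*I/2 in the final state. Key observation: the block from step 2 through step 3 cancels to the identity and can be dropped.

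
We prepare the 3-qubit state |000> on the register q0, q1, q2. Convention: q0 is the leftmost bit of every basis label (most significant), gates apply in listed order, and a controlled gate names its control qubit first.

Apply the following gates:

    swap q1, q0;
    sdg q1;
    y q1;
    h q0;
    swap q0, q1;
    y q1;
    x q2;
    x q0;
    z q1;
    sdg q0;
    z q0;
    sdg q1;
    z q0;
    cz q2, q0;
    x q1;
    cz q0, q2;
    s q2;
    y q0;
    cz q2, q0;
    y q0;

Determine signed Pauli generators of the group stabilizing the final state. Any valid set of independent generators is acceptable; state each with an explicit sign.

The final state is stabilized by the group generated by +IYI, +ZII, -IIZ; other independent generating sets are equally valid.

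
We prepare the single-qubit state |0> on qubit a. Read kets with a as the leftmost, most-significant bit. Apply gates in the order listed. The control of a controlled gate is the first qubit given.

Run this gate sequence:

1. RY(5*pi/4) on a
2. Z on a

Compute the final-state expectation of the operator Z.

The expectation value of Z is -sqrt(2)/2.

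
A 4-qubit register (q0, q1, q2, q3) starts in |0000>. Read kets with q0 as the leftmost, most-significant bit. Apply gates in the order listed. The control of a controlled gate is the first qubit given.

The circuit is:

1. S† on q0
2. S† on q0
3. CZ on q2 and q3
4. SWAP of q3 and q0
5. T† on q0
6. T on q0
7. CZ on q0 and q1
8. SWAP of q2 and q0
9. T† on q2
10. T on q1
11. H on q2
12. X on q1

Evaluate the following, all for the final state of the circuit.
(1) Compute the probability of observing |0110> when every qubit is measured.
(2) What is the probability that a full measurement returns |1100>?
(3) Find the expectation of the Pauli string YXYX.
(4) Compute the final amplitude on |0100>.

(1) Outcome |0110> occurs with probability 1/2.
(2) The probability of measuring |1100> is 0.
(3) The expectation value of YXYX is 0.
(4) The amplitude on |0100> is sqrt(2)/2.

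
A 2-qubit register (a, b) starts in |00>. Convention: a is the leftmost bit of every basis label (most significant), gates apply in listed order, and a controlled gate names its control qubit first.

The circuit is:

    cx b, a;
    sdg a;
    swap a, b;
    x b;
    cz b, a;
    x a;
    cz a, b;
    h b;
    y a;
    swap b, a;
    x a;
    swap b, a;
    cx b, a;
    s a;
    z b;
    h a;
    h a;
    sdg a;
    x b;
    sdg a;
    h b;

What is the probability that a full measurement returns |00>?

A full measurement returns |00> with probability 1/4.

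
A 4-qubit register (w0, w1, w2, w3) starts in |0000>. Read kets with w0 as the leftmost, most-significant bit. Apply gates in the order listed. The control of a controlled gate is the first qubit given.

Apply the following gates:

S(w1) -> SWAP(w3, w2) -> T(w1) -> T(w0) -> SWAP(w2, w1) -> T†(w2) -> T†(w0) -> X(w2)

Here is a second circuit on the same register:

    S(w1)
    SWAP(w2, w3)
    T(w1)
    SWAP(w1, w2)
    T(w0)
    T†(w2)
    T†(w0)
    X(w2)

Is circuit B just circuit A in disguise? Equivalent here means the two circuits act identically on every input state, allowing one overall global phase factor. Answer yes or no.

Yes, they are equivalent — the unitaries differ by at most a global phase.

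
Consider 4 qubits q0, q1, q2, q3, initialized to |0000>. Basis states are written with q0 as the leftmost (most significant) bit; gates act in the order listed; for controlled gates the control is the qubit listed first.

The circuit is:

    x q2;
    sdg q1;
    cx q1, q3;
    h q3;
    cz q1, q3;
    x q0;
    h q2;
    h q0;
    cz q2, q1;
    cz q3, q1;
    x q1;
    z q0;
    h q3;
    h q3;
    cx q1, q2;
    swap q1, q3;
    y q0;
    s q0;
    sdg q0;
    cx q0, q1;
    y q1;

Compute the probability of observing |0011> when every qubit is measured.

A full measurement returns |0011> with probability 1/8. Key observation: gates 18-19 undo each other exactly, leaving only the rest of the circuit to track.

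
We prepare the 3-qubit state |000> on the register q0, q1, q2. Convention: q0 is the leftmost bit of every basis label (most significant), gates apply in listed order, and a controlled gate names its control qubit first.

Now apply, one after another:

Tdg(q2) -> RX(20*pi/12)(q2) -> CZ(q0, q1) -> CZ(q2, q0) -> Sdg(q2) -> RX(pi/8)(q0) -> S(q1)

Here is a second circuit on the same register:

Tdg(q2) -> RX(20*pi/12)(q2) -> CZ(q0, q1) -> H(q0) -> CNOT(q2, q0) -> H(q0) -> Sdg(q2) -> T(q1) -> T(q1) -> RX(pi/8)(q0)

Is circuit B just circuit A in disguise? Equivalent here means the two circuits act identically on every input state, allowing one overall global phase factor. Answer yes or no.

Yes — the two circuits implement the same unitary up to a global phase.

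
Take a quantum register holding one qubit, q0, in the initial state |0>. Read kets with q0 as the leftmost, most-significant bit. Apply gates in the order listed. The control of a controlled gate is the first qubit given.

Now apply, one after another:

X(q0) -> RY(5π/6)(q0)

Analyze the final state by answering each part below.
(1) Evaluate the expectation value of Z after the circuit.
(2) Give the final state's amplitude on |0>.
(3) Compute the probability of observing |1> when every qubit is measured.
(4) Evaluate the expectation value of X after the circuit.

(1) The observable Z averages to sqrt(3)/2.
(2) The final state's coefficient on |0> equals -sqrt(6)/4 - sqrt(2)/4.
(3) The probability of measuring |1> is 1/2 - sqrt(3)/4.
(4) The expectation value of X is -1/2.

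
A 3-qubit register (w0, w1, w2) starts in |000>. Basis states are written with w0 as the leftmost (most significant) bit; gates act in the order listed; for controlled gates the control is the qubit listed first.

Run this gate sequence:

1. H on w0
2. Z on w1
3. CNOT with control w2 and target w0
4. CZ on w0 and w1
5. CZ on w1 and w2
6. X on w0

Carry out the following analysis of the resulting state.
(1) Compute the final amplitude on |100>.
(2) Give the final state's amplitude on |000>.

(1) The final state's coefficient on |100> equals sqrt(2)/2.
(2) The amplitude on |000> is sqrt(2)/2.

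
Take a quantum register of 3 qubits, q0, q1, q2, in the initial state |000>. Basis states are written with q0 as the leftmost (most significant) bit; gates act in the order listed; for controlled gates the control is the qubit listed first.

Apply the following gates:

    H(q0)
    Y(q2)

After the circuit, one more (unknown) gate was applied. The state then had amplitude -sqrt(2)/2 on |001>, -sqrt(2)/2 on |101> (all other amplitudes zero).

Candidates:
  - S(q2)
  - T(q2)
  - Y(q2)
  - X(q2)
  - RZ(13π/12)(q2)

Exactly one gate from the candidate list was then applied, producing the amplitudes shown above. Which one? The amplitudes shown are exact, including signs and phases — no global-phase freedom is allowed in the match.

The unique candidate consistent with the amplitudes is S(q2).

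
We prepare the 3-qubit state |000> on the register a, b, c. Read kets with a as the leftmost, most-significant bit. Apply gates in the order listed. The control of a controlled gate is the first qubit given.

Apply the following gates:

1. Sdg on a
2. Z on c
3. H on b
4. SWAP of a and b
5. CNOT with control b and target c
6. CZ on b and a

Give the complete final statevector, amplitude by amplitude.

After the circuit, the state carries amplitude sqrt(2)/2 on |000>, sqrt(2)/2 on |100>, and 0 on every other basis state.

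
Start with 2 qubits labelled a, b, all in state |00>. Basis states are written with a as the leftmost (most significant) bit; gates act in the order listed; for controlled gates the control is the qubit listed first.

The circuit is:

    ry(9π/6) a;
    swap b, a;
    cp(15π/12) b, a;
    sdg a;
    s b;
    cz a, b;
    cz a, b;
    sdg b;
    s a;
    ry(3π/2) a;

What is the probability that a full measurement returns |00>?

A full measurement returns |00> with probability 1/4.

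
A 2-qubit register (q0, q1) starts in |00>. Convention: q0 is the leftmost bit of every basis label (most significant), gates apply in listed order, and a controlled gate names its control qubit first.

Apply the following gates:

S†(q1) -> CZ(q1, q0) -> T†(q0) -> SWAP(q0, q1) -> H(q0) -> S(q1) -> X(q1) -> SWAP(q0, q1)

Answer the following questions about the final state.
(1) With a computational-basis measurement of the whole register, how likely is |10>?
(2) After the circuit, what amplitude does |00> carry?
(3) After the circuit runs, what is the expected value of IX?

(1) Outcome |10> occurs with probability 1/2.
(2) The final state's coefficient on |00> equals 0.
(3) The expectation value of IX is 1.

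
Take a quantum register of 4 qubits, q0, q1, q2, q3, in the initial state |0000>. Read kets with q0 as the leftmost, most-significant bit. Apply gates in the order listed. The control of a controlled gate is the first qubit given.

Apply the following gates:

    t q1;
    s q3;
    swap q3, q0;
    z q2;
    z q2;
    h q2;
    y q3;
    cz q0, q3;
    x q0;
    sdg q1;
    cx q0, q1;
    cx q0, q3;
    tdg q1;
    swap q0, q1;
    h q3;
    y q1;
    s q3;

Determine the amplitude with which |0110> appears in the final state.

|0110> carries amplitude 0 in the final state.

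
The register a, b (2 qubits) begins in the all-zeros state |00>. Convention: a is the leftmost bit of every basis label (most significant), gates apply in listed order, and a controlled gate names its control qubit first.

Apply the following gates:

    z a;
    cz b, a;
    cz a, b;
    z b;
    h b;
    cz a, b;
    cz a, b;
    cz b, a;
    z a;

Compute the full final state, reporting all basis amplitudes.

The resulting statevector has amplitude sqrt(2)/2 on |00>, sqrt(2)/2 on |01>, 0 on |10>, 0 on |11>.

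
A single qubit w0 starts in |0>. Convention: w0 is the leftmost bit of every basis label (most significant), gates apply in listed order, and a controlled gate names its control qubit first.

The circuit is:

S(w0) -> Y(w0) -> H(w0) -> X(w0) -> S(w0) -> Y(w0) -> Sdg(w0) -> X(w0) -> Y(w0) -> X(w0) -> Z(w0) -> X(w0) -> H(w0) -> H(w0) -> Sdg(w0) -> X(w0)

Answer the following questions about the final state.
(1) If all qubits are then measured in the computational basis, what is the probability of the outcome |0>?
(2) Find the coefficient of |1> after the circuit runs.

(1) Outcome |0> occurs with probability 1/2.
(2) The final state's coefficient on |1> equals -sqrt(2)/2.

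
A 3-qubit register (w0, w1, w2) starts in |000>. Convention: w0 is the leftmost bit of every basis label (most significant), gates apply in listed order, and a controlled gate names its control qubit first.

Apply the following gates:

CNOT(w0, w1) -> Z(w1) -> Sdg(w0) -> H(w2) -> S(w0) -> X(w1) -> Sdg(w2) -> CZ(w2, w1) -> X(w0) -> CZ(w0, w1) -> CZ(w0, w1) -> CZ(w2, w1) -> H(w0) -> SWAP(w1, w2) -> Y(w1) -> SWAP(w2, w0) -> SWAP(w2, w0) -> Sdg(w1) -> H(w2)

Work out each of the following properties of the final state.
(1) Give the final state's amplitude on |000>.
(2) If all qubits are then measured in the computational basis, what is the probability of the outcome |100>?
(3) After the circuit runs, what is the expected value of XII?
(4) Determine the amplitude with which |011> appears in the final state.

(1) |000> carries amplitude -sqrt(2)/4 in the final state. Key observation: steps 16-17 multiply out to the identity, so the circuit reduces to the remaining gates.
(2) Outcome |100> occurs with probability 1/8.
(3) The expectation value of XII is -1.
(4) |011> carries amplitude -sqrt(2)/4 in the final state.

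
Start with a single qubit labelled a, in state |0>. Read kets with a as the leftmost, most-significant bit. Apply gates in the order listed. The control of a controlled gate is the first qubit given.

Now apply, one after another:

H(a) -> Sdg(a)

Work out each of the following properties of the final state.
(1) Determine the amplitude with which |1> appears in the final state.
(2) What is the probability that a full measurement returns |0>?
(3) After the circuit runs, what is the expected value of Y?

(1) The amplitude on |1> is -sqrt(2)*I/2.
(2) Outcome |0> occurs with probability 1/2.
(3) The expectation value of Y is -1.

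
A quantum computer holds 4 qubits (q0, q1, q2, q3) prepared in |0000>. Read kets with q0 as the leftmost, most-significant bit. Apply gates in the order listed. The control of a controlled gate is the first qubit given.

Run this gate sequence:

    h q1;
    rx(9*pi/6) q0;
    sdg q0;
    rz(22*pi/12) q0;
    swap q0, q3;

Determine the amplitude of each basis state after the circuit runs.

The final amplitudes are exp(I*pi/12)/2 on |0000>, -exp(11*I*pi/12)/2 on |0001>, exp(I*pi/12)/2 on |0100>, -exp(11*I*pi/12)/2 on |0101>, and 0 on every other basis state.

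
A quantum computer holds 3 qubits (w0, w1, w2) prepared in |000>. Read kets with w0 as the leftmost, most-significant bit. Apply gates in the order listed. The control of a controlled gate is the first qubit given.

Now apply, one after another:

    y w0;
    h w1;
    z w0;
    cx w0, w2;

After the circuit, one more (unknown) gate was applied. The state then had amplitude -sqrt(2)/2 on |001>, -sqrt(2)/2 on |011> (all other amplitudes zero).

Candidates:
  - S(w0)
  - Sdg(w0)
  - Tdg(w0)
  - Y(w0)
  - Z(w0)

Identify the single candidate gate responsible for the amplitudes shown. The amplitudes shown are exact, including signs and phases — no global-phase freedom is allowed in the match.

The applied gate was Y(w0).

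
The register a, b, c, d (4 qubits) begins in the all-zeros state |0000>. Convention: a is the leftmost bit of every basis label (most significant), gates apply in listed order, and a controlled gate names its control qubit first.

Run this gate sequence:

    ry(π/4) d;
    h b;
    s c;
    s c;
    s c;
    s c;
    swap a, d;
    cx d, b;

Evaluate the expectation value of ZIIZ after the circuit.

The observable ZIIZ averages to sqrt(2)/2. Key observation: the block from step 3 through step 6 cancels to the identity and can be dropped.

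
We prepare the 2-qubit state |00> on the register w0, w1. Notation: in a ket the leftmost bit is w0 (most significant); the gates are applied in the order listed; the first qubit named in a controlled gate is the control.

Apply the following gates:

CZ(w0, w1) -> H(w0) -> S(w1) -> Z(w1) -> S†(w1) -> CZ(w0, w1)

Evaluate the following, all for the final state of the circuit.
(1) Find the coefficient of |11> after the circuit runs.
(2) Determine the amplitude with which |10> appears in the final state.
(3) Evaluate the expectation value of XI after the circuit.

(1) The amplitude on |11> is 0.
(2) The final state's coefficient on |10> equals sqrt(2)/2.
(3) In the final state, XI has expectation 1.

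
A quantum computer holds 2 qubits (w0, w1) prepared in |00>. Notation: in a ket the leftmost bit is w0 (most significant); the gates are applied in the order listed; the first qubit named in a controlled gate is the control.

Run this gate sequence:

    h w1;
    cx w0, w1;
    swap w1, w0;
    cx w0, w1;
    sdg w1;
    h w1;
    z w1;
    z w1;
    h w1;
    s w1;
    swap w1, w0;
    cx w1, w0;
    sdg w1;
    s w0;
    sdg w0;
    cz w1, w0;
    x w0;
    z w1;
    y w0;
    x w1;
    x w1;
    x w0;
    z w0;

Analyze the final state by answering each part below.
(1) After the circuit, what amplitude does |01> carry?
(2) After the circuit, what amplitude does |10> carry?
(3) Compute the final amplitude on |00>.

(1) |01> carries amplitude 0 in the final state. Key observation: steps 6-9 multiply out to the identity, so the circuit reduces to the remaining gates.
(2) |10> carries amplitude sqrt(2)*I/2 in the final state.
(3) |00> carries amplitude 0 in the final state.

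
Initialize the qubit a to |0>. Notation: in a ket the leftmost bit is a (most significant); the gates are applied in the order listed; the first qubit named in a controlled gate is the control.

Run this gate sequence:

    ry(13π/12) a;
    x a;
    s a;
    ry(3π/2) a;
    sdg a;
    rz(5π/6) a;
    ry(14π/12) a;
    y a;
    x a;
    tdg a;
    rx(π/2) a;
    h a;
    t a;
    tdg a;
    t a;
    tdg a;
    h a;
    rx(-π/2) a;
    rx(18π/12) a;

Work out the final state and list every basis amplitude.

The final amplitudes are 3*sqrt(2)*sqrt(sqrt(2)/4 + 1/2)*exp(-2*I*pi/3)/16 - 3*sqrt(2)*I*sqrt(sqrt(2)/4 + 1/2)*exp(I*pi/6)/16 + sqrt(6)*sqrt(sqrt(2)/4 + 1/2)*exp(-2*I*pi/3)/16 + 3*sqrt(2)*sqrt(1/2 - sqrt(2)/4)*exp(-5*I*pi/12)/16 + sqrt(2)*sqrt(sqrt(2)/4 + 1/2)*exp(-5*I*pi/12)/16 - 3*sqrt(2)*I*sqrt(sqrt(2)/4 + 1/2)*exp(-5*I*pi/12)/16 - 3*sqrt(2)*sqrt(1/2 - sqrt(2)/4)*exp(I*pi/6)/16 + 3*sqrt(2)*I*sqrt(1/2 - sqrt(2)/4)*exp(-2*I*pi/3)/16 + sqrt(6)*sqrt(1/2 - sqrt(2)/4)*exp(-2*I*pi/3)/16 - sqrt(6)*I*sqrt(1/2 - sqrt(2)/4)*exp(I*pi/6)/16 - sqrt(2)*sqrt(sqrt(2)/4 + 1/2)*exp(I*pi/6)/16 + sqrt(2)*sqrt(1/2 - sqrt(2)/4)*exp(-2*I*pi/3)/16 + sqrt(6)*I*sqrt(1/2 - sqrt(2)/4)*exp(-2*I*pi/3)/16 - 3*sqrt(2)*I*sqrt(1/2 - sqrt(2)/4)*exp(5*I*pi/12)/16 - sqrt(6)*I*sqrt(1/2 - sqrt(2)/4)*exp(-5*I*pi/12)/16 - sqrt(6)*I*sqrt(1/2 - sqrt(2)/4)*exp(5*I*pi/12)/16 + sqrt(2)*I*sqrt(1/2 - sqrt(2)/4)*exp(-5*I*pi/12)/16 + sqrt(2)*I*sqrt(sqrt(2)/4 + 1/2)*exp(5*I*pi/12)/16 + sqrt(2)*I*sqrt(1/2 - sqrt(2)/4)*exp(I*pi/6)/16 + sqrt(6)*sqrt(1/2 - sqrt(2)/4)*exp(I*pi/6)/16 + sqrt(2)*sqrt(1/2 - sqrt(2)/4)*exp(5*I*pi/12)/16 + sqrt(6)*I*sqrt(sqrt(2)/4 + 1/2)*exp(5*I*pi/12)/16 + sqrt(6)*I*sqrt(sqrt(2)/4 + 1/2)*exp(-5*I*pi/12)/16 - sqrt(2)*I*sqrt(sqrt(2)/4 + 1/2)*exp(-2*I*pi/3)/16 - sqrt(6)*sqrt(1/2 - sqrt(2)/4)*exp(-5*I*pi/12)/16 + sqrt(6)*sqrt(1/2 - sqrt(2)/4)*exp(5*I*pi/12)/16 - sqrt(6)*I*sqrt(sqrt(2)/4 + 1/2)*exp(-2*I*pi/3)/16 + sqrt(6)*sqrt(sqrt(2)/4 + 1/2)*exp(I*pi/6)/16 + sqrt(6)*I*sqrt(sqrt(2)/4 + 1/2)*exp(I*pi/6)/16 - sqrt(6)*sqrt(sqrt(2)/4 + 1/2)*exp(-5*I*pi/12)/16 + sqrt(6)*sqrt(sqrt(2)/4 + 1/2)*exp(5*I*pi/12)/16 + 3*sqrt(2)*sqrt(sqrt(2)/4 + 1/2)*exp(5*I*pi/12)/16 on |0>, 3*sqrt(2)*sqrt(sqrt(2)/4 + 1/2)*exp(-5*I*pi/12)/16 - sqrt(6)*sqrt(sqrt(2)/4 + 1/2)*exp(5*I*pi/12)/16 - 3*sqrt(2)*sqrt(sqrt(2)/4 + 1/2)*exp(I*pi/6)/16 - sqrt(6)*I*sqrt(sqrt(2)/4 + 1/2)*exp(I*pi/6)/16 + 3*sqrt(2)*sqrt(1/2 - sqrt(2)/4)*exp(-2*I*pi/3)/16 - sqrt(2)*sqrt(sqrt(2)/4 + 1/2)*exp(5*I*pi/12)/16 + sqrt(6)*sqrt(1/2 - sqrt(2)/4)*exp(-5*I*pi/12)/16 + sqrt(6)*sqrt(1/2 - sqrt(2)/4)*exp(-2*I*pi/3)/16 - sqrt(6)*I*sqrt(1/2 - sqrt(2)/4)*exp(I*pi/6)/16 - sqrt(6)*I*sqrt(sqrt(2)/4 + 1/2)*exp(-5*I*pi/12)/16 - sqrt(6)*sqrt(1/2 - sqrt(2)/4)*exp(I*pi/6)/16 - sqrt(6)*I*sqrt(1/2 - sqrt(2)/4)*exp(-5*I*pi/12)/16 + sqrt(2)*I*sqrt(1/2 - sqrt(2)/4)*exp(5*I*pi/12)/16 + sqrt(6)*I*sqrt(1/2 - sqrt(2)/4)*exp(5*I*pi/12)/16 - sqrt(2)*I*sqrt(1/2 - sqrt(2)/4)*exp(-2*I*pi/3)/16 + sqrt(2)*sqrt(1/2 - sqrt(2)/4)*exp(I*pi/6)/16 + sqrt(2)*I*sqrt(sqrt(2)/4 + 1/2)*exp(-5*I*pi/12)/16 + 3*sqrt(2)*I*sqrt(1/2 - sqrt(2)/4)*exp(-5*I*pi/12)/16 - sqrt(6)*I*sqrt(1/2 - sqrt(2)/4)*exp(-2*I*pi/3)/16 - sqrt(2)*sqrt(1/2 - sqrt(2)/4)*exp(-5*I*pi/12)/16 + sqrt(6)*I*sqrt(sqrt(2)/4 + 1/2)*exp(5*I*pi/12)/16 + sqrt(6)*sqrt(1/2 - sqrt(2)/4)*exp(5*I*pi/12)/16 + 3*sqrt(2)*I*sqrt(sqrt(2)/4 + 1/2)*exp(5*I*pi/12)/16 - sqrt(6)*I*sqrt(sqrt(2)/4 + 1/2)*exp(-2*I*pi/3)/16 + sqrt(6)*sqrt(sqrt(2)/4 + 1/2)*exp(I*pi/6)/16 + sqrt(2)*I*sqrt(sqrt(2)/4 + 1/2)*exp(I*pi/6)/16 - sqrt(2)*sqrt(sqrt(2)/4 + 1/2)*exp(-2*I*pi/3)/16 + 3*sqrt(2)*I*sqrt(1/2 - sqrt(2)/4)*exp(I*pi/6)/16 + 3*sqrt(2)*sqrt(1/2 - sqrt(2)/4)*exp(5*I*pi/12)/16 - sqrt(6)*sqrt(sqrt(2)/4 + 1/2)*exp(-2*I*pi/3)/16 - 3*sqrt(2)*I*sqrt(sqrt(2)/4 + 1/2)*exp(-2*I*pi/3)/16 - sqrt(6)*sqrt(sqrt(2)/4 + 1/2)*exp(-5*I*pi/12)/16 on |1>. Key observation: the block from step 11 through step 18 cancels to the identity and can be dropped.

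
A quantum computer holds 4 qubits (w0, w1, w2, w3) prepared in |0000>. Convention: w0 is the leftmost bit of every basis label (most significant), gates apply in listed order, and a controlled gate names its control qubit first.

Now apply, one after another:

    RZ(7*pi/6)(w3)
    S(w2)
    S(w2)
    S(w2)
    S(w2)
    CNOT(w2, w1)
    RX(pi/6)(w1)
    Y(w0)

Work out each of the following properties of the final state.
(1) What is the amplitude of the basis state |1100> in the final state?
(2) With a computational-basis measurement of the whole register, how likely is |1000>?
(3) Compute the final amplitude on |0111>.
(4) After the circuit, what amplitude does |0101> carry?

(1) |1100> carries amplitude (-sqrt(6) + sqrt(2))*exp(5*I*pi/12)/4 in the final state. Key observation: steps 2-5 multiply out to the identity, so the circuit reduces to the remaining gates.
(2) A full measurement returns |1000> with probability sqrt(3)/4 + 1/2.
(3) The amplitude on |0111> is 0.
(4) The amplitude on |0101> is 0.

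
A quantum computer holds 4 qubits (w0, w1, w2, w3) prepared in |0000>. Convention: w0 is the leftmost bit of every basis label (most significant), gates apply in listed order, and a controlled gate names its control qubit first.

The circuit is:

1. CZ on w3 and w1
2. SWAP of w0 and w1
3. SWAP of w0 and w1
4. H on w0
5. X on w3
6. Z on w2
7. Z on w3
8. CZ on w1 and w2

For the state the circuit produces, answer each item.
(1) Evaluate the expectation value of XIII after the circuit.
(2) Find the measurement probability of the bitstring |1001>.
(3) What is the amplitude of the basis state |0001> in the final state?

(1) The observable XIII averages to 1. Key observation: steps 2-3 multiply out to the identity, so the circuit reduces to the remaining gates.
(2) A full measurement returns |1001> with probability 1/2.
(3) |0001> carries amplitude -sqrt(2)/2 in the final state.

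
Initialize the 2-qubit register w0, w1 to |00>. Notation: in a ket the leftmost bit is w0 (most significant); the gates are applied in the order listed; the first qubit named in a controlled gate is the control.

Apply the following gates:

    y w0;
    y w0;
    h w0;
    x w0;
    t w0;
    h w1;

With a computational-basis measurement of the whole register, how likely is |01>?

A full measurement returns |01> with probability 1/4.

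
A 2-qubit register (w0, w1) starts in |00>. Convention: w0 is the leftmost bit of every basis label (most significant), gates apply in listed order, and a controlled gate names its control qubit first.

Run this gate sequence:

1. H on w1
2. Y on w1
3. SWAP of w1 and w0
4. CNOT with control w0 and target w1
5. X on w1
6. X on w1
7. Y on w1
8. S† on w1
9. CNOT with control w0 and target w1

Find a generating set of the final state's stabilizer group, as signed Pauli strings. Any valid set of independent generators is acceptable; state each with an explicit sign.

The stabilizer group can be generated by +YI, -IZ, among other valid generating sets.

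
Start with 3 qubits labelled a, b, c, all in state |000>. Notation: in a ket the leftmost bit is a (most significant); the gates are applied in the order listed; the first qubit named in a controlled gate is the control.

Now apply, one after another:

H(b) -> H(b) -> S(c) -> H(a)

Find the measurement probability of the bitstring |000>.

A full measurement returns |000> with probability 1/2.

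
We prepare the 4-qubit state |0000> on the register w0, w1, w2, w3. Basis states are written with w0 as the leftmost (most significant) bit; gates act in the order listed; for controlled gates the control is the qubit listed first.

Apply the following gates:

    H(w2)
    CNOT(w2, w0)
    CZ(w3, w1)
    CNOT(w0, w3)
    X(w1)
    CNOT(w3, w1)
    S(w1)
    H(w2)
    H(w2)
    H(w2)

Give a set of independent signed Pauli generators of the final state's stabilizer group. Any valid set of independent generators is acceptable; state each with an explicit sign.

The final state is stabilized by the group generated by -XXZY, +IIXZ, +ZIIZ, -IZIZ; other independent generating sets are equally valid. Key observation: steps 9-10 multiply out to the identity, so the circuit reduces to the remaining gates.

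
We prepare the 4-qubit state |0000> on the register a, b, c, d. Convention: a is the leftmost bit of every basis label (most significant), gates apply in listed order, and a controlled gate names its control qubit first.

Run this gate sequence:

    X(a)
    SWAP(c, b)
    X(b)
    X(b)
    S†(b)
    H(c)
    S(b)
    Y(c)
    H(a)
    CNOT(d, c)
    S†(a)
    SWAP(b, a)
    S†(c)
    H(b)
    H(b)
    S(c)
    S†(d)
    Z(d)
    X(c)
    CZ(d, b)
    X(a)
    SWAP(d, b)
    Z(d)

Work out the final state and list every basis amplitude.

The resulting statevector has amplitude I/2 on |1000>, 1/2 on |1001>, -I/2 on |1010>, -1/2 on |1011>, and 0 on every other basis state.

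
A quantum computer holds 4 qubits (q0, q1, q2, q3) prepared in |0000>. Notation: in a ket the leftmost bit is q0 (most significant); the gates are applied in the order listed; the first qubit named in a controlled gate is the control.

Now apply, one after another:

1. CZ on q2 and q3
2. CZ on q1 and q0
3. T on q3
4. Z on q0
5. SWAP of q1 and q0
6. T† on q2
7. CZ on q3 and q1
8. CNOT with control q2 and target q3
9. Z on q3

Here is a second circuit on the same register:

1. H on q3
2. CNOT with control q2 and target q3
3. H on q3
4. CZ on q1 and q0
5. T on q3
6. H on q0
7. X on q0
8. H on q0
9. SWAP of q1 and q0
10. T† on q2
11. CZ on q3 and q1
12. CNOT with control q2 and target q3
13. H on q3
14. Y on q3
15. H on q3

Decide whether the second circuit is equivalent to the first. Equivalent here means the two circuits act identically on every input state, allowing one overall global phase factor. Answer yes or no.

No, they are not equivalent — no single phase factor reconciles the two unitaries.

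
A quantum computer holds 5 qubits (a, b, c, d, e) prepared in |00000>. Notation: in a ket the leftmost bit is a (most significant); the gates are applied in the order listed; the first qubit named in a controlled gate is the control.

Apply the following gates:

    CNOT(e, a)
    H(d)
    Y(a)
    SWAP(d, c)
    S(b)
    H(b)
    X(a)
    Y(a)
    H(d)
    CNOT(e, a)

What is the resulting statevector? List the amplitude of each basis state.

The resulting statevector has amplitude -sqrt(2)/4 on |10000>, -sqrt(2)/4 on |10010>, -sqrt(2)/4 on |10100>, -sqrt(2)/4 on |10110>, -sqrt(2)/4 on |11000>, -sqrt(2)/4 on |11010>, -sqrt(2)/4 on |11100>, -sqrt(2)/4 on |11110>, and 0 on every other basis state.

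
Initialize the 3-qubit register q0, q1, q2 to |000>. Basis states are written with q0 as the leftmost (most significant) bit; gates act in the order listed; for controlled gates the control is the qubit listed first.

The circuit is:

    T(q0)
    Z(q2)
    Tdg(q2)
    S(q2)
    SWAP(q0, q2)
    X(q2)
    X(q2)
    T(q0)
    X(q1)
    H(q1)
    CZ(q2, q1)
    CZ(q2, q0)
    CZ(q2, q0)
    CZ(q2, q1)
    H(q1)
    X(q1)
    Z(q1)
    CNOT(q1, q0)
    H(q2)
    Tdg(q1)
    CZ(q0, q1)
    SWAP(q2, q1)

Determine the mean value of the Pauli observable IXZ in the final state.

In the final state, IXZ has expectation 1. Key observation: the block from step 9 through step 16 cancels to the identity and can be dropped.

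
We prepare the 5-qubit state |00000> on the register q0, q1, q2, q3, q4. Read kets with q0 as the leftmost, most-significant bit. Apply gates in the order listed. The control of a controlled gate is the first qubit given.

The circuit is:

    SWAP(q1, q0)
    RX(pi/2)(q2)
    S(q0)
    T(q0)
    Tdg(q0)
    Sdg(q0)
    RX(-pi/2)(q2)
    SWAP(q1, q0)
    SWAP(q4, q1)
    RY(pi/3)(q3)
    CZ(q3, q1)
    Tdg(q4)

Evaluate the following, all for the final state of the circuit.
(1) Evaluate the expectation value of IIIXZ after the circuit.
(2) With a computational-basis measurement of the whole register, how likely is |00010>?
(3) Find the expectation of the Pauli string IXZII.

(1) The observable IIIXZ averages to sqrt(3)/2.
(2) Outcome |00010> occurs with probability 1/4.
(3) The observable IXZII averages to 0.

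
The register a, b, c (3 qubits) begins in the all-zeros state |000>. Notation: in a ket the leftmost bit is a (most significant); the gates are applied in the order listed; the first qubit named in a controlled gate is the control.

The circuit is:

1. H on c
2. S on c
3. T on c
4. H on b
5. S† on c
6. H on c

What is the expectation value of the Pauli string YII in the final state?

In the final state, YII has expectation 0.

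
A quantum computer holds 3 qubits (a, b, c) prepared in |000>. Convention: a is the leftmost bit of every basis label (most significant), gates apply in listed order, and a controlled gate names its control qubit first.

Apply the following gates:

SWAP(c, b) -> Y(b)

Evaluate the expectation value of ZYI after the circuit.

The expectation value of ZYI is 0.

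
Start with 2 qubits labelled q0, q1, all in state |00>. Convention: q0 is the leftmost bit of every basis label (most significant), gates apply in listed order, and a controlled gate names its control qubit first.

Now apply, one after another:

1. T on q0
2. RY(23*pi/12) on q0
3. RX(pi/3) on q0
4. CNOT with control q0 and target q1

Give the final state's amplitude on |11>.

The amplitude on |11> is -3*sqrt(2 - sqrt(2))/8 + sqrt(3*sqrt(2) + 6)/8 + I*sqrt(2 - sqrt(2))/8 + I*sqrt(3*sqrt(2) + 6)/8.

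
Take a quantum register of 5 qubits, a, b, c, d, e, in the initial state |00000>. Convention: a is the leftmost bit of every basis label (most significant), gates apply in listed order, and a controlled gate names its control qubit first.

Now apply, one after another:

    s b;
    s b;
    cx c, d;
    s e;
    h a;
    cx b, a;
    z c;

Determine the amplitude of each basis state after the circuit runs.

The final amplitudes are sqrt(2)/2 on |00000>, sqrt(2)/2 on |10000>, and 0 on every other basis state.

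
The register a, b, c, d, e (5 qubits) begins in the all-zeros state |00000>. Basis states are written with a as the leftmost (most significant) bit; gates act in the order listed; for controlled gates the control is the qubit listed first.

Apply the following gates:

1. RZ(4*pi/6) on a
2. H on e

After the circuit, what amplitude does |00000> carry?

|00000> carries amplitude -sqrt(2)*exp(2*I*pi/3)/2 in the final state.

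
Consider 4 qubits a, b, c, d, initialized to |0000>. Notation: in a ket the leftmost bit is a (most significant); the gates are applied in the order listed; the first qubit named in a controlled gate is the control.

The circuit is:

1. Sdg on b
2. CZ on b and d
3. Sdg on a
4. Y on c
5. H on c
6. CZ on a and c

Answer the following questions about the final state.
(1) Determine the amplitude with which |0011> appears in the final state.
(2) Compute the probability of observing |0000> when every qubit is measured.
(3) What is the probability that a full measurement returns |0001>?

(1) The amplitude on |0011> is 0.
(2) Outcome |0000> occurs with probability 1/2.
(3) Outcome |0001> occurs with probability 0.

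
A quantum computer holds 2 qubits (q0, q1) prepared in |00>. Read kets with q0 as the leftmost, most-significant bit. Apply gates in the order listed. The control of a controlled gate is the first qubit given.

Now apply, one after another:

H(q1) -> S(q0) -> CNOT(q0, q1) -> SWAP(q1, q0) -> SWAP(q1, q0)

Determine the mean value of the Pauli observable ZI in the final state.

The observable ZI averages to 1.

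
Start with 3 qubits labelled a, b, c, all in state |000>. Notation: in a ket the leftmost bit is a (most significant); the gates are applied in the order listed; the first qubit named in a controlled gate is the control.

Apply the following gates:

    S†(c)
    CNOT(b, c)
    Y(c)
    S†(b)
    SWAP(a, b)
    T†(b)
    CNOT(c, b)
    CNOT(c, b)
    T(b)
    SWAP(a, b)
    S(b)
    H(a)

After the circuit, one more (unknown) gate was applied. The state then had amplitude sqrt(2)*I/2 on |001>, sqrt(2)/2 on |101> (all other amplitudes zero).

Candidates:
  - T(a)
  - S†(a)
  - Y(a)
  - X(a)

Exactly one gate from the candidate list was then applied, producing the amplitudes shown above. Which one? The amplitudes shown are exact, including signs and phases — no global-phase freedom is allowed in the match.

The unique candidate consistent with the amplitudes is S†(a). Key observation: the block from step 4 through step 11 cancels to the identity and can be dropped.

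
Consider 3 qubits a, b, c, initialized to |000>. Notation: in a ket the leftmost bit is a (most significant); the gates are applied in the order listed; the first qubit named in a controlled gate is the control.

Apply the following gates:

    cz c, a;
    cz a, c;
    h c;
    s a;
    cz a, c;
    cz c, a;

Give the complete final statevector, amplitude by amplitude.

After the circuit, the state carries amplitude sqrt(2)/2 on |000>, sqrt(2)/2 on |001>, and 0 on every other basis state.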